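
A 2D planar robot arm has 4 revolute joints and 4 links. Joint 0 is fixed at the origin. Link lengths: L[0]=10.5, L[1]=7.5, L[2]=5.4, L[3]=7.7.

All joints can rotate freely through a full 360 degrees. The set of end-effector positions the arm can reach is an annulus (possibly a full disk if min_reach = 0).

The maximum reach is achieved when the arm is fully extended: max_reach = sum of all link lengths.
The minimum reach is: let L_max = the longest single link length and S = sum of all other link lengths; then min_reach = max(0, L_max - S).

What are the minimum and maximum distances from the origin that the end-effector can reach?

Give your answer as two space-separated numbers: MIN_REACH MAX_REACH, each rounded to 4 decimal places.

Answer: 0.0000 31.1000

Derivation:
Link lengths: [10.5, 7.5, 5.4, 7.7]
max_reach = 10.5 + 7.5 + 5.4 + 7.7 = 31.1
L_max = max([10.5, 7.5, 5.4, 7.7]) = 10.5
S (sum of others) = 31.1 - 10.5 = 20.6
min_reach = max(0, 10.5 - 20.6) = max(0, -10.1) = 0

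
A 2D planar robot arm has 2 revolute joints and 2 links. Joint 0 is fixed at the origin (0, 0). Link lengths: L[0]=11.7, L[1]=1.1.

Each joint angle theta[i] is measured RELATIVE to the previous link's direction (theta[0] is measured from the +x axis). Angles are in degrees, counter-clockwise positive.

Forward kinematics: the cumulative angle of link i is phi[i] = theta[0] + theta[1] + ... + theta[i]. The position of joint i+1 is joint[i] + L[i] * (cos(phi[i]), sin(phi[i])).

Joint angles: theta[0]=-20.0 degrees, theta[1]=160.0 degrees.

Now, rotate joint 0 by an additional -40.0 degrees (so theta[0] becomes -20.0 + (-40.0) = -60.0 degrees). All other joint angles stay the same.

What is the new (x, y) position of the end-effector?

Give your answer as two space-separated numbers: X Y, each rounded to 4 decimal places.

joint[0] = (0.0000, 0.0000)  (base)
link 0: phi[0] = -60 = -60 deg
  cos(-60 deg) = 0.5000, sin(-60 deg) = -0.8660
  joint[1] = (0.0000, 0.0000) + 11.7 * (0.5000, -0.8660) = (0.0000 + 5.8500, 0.0000 + -10.1325) = (5.8500, -10.1325)
link 1: phi[1] = -60 + 160 = 100 deg
  cos(100 deg) = -0.1736, sin(100 deg) = 0.9848
  joint[2] = (5.8500, -10.1325) + 1.1 * (-0.1736, 0.9848) = (5.8500 + -0.1910, -10.1325 + 1.0833) = (5.6590, -9.0492)
End effector: (5.6590, -9.0492)

Answer: 5.6590 -9.0492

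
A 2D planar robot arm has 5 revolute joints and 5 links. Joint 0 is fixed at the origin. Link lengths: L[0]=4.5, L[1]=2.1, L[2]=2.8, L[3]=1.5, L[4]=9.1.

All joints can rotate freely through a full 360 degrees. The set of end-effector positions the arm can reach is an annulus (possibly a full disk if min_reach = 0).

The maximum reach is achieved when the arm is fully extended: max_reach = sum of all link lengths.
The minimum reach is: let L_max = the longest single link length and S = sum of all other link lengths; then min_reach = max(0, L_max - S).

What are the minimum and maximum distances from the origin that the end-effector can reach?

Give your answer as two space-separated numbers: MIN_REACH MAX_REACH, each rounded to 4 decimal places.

Link lengths: [4.5, 2.1, 2.8, 1.5, 9.1]
max_reach = 4.5 + 2.1 + 2.8 + 1.5 + 9.1 = 20
L_max = max([4.5, 2.1, 2.8, 1.5, 9.1]) = 9.1
S (sum of others) = 20 - 9.1 = 10.9
min_reach = max(0, 9.1 - 10.9) = max(0, -1.8) = 0

Answer: 0.0000 20.0000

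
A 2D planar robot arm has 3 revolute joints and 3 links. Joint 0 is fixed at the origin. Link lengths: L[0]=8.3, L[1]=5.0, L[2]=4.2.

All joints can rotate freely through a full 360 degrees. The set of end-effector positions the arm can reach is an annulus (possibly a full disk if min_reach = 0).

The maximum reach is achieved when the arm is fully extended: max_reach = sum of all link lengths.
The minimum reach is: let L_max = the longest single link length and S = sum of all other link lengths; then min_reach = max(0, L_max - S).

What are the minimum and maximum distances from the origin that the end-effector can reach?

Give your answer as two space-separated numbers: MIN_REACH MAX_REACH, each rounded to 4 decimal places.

Link lengths: [8.3, 5.0, 4.2]
max_reach = 8.3 + 5 + 4.2 = 17.5
L_max = max([8.3, 5.0, 4.2]) = 8.3
S (sum of others) = 17.5 - 8.3 = 9.2
min_reach = max(0, 8.3 - 9.2) = max(0, -0.9) = 0

Answer: 0.0000 17.5000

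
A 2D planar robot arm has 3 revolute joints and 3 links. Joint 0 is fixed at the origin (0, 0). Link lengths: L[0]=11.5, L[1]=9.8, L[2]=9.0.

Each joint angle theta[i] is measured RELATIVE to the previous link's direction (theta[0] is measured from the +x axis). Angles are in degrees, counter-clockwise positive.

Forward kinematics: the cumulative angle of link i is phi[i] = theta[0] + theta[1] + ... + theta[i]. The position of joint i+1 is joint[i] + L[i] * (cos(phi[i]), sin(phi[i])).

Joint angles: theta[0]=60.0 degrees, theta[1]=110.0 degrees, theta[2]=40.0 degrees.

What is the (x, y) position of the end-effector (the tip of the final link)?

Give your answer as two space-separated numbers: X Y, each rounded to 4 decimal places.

joint[0] = (0.0000, 0.0000)  (base)
link 0: phi[0] = 60 = 60 deg
  cos(60 deg) = 0.5000, sin(60 deg) = 0.8660
  joint[1] = (0.0000, 0.0000) + 11.5 * (0.5000, 0.8660) = (0.0000 + 5.7500, 0.0000 + 9.9593) = (5.7500, 9.9593)
link 1: phi[1] = 60 + 110 = 170 deg
  cos(170 deg) = -0.9848, sin(170 deg) = 0.1736
  joint[2] = (5.7500, 9.9593) + 9.8 * (-0.9848, 0.1736) = (5.7500 + -9.6511, 9.9593 + 1.7018) = (-3.9011, 11.6610)
link 2: phi[2] = 60 + 110 + 40 = 210 deg
  cos(210 deg) = -0.8660, sin(210 deg) = -0.5000
  joint[3] = (-3.9011, 11.6610) + 9 * (-0.8660, -0.5000) = (-3.9011 + -7.7942, 11.6610 + -4.5000) = (-11.6953, 7.1610)
End effector: (-11.6953, 7.1610)

Answer: -11.6953 7.1610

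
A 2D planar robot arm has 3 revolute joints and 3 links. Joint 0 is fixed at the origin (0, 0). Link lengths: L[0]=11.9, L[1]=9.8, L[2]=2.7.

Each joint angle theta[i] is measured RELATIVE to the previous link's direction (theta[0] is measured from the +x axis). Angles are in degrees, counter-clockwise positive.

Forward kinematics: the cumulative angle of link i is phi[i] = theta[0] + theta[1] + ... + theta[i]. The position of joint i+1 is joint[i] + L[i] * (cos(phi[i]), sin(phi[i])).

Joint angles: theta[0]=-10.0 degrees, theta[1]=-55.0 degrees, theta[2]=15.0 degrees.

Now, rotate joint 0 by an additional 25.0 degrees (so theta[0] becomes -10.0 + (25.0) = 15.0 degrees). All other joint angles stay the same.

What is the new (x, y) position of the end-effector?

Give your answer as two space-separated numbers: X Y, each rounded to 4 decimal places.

joint[0] = (0.0000, 0.0000)  (base)
link 0: phi[0] = 15 = 15 deg
  cos(15 deg) = 0.9659, sin(15 deg) = 0.2588
  joint[1] = (0.0000, 0.0000) + 11.9 * (0.9659, 0.2588) = (0.0000 + 11.4945, 0.0000 + 3.0799) = (11.4945, 3.0799)
link 1: phi[1] = 15 + -55 = -40 deg
  cos(-40 deg) = 0.7660, sin(-40 deg) = -0.6428
  joint[2] = (11.4945, 3.0799) + 9.8 * (0.7660, -0.6428) = (11.4945 + 7.5072, 3.0799 + -6.2993) = (19.0018, -3.2194)
link 2: phi[2] = 15 + -55 + 15 = -25 deg
  cos(-25 deg) = 0.9063, sin(-25 deg) = -0.4226
  joint[3] = (19.0018, -3.2194) + 2.7 * (0.9063, -0.4226) = (19.0018 + 2.4470, -3.2194 + -1.1411) = (21.4488, -4.3604)
End effector: (21.4488, -4.3604)

Answer: 21.4488 -4.3604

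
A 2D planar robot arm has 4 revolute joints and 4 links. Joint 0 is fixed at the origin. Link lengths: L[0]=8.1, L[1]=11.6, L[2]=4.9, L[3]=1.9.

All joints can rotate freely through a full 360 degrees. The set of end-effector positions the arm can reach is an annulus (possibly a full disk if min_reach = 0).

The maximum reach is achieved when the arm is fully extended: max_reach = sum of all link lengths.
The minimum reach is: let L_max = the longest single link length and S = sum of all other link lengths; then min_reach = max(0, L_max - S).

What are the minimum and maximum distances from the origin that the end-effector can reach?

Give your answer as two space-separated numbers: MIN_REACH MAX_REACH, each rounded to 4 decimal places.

Answer: 0.0000 26.5000

Derivation:
Link lengths: [8.1, 11.6, 4.9, 1.9]
max_reach = 8.1 + 11.6 + 4.9 + 1.9 = 26.5
L_max = max([8.1, 11.6, 4.9, 1.9]) = 11.6
S (sum of others) = 26.5 - 11.6 = 14.9
min_reach = max(0, 11.6 - 14.9) = max(0, -3.3) = 0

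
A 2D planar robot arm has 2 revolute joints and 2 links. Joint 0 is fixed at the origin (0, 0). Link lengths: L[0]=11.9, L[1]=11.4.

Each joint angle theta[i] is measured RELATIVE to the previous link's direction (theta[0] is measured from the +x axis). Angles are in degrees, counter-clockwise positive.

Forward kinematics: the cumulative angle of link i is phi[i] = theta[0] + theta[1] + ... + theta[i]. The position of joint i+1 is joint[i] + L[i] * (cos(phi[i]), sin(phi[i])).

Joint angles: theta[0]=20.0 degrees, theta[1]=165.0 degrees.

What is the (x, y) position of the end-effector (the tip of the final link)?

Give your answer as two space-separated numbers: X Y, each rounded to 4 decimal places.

joint[0] = (0.0000, 0.0000)  (base)
link 0: phi[0] = 20 = 20 deg
  cos(20 deg) = 0.9397, sin(20 deg) = 0.3420
  joint[1] = (0.0000, 0.0000) + 11.9 * (0.9397, 0.3420) = (0.0000 + 11.1823, 0.0000 + 4.0700) = (11.1823, 4.0700)
link 1: phi[1] = 20 + 165 = 185 deg
  cos(185 deg) = -0.9962, sin(185 deg) = -0.0872
  joint[2] = (11.1823, 4.0700) + 11.4 * (-0.9962, -0.0872) = (11.1823 + -11.3566, 4.0700 + -0.9936) = (-0.1743, 3.0765)
End effector: (-0.1743, 3.0765)

Answer: -0.1743 3.0765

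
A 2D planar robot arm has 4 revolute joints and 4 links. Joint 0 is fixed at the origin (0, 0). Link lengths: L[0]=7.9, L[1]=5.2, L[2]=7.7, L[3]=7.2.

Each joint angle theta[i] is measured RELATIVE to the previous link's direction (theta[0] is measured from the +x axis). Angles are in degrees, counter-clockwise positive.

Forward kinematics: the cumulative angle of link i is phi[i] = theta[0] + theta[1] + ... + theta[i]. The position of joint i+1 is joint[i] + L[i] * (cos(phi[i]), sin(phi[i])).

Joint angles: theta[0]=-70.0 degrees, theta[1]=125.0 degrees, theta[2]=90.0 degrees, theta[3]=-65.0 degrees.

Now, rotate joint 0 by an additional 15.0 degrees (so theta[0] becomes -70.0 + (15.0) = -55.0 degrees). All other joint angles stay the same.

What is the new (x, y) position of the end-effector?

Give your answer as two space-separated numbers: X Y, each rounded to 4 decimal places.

joint[0] = (0.0000, 0.0000)  (base)
link 0: phi[0] = -55 = -55 deg
  cos(-55 deg) = 0.5736, sin(-55 deg) = -0.8192
  joint[1] = (0.0000, 0.0000) + 7.9 * (0.5736, -0.8192) = (0.0000 + 4.5313, 0.0000 + -6.4713) = (4.5313, -6.4713)
link 1: phi[1] = -55 + 125 = 70 deg
  cos(70 deg) = 0.3420, sin(70 deg) = 0.9397
  joint[2] = (4.5313, -6.4713) + 5.2 * (0.3420, 0.9397) = (4.5313 + 1.7785, -6.4713 + 4.8864) = (6.3098, -1.5849)
link 2: phi[2] = -55 + 125 + 90 = 160 deg
  cos(160 deg) = -0.9397, sin(160 deg) = 0.3420
  joint[3] = (6.3098, -1.5849) + 7.7 * (-0.9397, 0.3420) = (6.3098 + -7.2356, -1.5849 + 2.6336) = (-0.9259, 1.0487)
link 3: phi[3] = -55 + 125 + 90 + -65 = 95 deg
  cos(95 deg) = -0.0872, sin(95 deg) = 0.9962
  joint[4] = (-0.9259, 1.0487) + 7.2 * (-0.0872, 0.9962) = (-0.9259 + -0.6275, 1.0487 + 7.1726) = (-1.5534, 8.2213)
End effector: (-1.5534, 8.2213)

Answer: -1.5534 8.2213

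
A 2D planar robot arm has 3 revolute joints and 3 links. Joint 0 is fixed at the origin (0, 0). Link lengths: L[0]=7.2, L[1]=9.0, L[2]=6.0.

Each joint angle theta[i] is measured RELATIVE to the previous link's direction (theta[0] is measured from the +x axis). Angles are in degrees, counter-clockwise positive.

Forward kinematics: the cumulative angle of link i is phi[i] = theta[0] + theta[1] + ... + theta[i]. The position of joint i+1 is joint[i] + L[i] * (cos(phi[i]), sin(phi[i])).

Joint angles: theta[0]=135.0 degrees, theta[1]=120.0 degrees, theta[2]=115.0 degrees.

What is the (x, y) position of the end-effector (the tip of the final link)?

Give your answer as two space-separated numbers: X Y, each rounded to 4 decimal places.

Answer: -1.5117 -2.5603

Derivation:
joint[0] = (0.0000, 0.0000)  (base)
link 0: phi[0] = 135 = 135 deg
  cos(135 deg) = -0.7071, sin(135 deg) = 0.7071
  joint[1] = (0.0000, 0.0000) + 7.2 * (-0.7071, 0.7071) = (0.0000 + -5.0912, 0.0000 + 5.0912) = (-5.0912, 5.0912)
link 1: phi[1] = 135 + 120 = 255 deg
  cos(255 deg) = -0.2588, sin(255 deg) = -0.9659
  joint[2] = (-5.0912, 5.0912) + 9 * (-0.2588, -0.9659) = (-5.0912 + -2.3294, 5.0912 + -8.6933) = (-7.4205, -3.6022)
link 2: phi[2] = 135 + 120 + 115 = 370 deg
  cos(370 deg) = 0.9848, sin(370 deg) = 0.1736
  joint[3] = (-7.4205, -3.6022) + 6 * (0.9848, 0.1736) = (-7.4205 + 5.9088, -3.6022 + 1.0419) = (-1.5117, -2.5603)
End effector: (-1.5117, -2.5603)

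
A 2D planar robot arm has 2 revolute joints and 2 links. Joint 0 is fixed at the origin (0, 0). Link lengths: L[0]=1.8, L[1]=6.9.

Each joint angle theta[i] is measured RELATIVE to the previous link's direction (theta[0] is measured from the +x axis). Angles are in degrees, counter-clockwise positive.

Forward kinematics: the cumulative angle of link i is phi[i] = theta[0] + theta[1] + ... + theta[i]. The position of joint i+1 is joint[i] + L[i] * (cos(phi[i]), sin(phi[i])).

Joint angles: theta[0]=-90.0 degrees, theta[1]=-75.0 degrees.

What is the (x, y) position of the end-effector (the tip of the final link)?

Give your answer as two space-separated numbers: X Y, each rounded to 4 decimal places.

Answer: -6.6649 -3.5859

Derivation:
joint[0] = (0.0000, 0.0000)  (base)
link 0: phi[0] = -90 = -90 deg
  cos(-90 deg) = 0.0000, sin(-90 deg) = -1.0000
  joint[1] = (0.0000, 0.0000) + 1.8 * (0.0000, -1.0000) = (0.0000 + 0.0000, 0.0000 + -1.8000) = (0.0000, -1.8000)
link 1: phi[1] = -90 + -75 = -165 deg
  cos(-165 deg) = -0.9659, sin(-165 deg) = -0.2588
  joint[2] = (0.0000, -1.8000) + 6.9 * (-0.9659, -0.2588) = (0.0000 + -6.6649, -1.8000 + -1.7859) = (-6.6649, -3.5859)
End effector: (-6.6649, -3.5859)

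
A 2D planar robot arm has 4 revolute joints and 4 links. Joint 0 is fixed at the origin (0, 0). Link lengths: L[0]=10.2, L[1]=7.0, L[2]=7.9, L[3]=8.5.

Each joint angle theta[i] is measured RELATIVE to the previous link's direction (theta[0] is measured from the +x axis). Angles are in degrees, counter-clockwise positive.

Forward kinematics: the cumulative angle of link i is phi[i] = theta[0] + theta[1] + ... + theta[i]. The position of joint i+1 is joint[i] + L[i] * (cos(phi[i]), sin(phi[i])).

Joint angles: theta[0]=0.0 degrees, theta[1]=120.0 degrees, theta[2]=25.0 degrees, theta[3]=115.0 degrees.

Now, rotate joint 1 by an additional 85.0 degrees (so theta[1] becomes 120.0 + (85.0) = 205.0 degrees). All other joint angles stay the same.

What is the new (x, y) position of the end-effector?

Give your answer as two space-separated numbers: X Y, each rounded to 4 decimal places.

joint[0] = (0.0000, 0.0000)  (base)
link 0: phi[0] = 0 = 0 deg
  cos(0 deg) = 1.0000, sin(0 deg) = 0.0000
  joint[1] = (0.0000, 0.0000) + 10.2 * (1.0000, 0.0000) = (0.0000 + 10.2000, 0.0000 + 0.0000) = (10.2000, 0.0000)
link 1: phi[1] = 0 + 205 = 205 deg
  cos(205 deg) = -0.9063, sin(205 deg) = -0.4226
  joint[2] = (10.2000, 0.0000) + 7 * (-0.9063, -0.4226) = (10.2000 + -6.3442, 0.0000 + -2.9583) = (3.8558, -2.9583)
link 2: phi[2] = 0 + 205 + 25 = 230 deg
  cos(230 deg) = -0.6428, sin(230 deg) = -0.7660
  joint[3] = (3.8558, -2.9583) + 7.9 * (-0.6428, -0.7660) = (3.8558 + -5.0780, -2.9583 + -6.0518) = (-1.2222, -9.0101)
link 3: phi[3] = 0 + 205 + 25 + 115 = 345 deg
  cos(345 deg) = 0.9659, sin(345 deg) = -0.2588
  joint[4] = (-1.2222, -9.0101) + 8.5 * (0.9659, -0.2588) = (-1.2222 + 8.2104, -9.0101 + -2.2000) = (6.9882, -11.2100)
End effector: (6.9882, -11.2100)

Answer: 6.9882 -11.2100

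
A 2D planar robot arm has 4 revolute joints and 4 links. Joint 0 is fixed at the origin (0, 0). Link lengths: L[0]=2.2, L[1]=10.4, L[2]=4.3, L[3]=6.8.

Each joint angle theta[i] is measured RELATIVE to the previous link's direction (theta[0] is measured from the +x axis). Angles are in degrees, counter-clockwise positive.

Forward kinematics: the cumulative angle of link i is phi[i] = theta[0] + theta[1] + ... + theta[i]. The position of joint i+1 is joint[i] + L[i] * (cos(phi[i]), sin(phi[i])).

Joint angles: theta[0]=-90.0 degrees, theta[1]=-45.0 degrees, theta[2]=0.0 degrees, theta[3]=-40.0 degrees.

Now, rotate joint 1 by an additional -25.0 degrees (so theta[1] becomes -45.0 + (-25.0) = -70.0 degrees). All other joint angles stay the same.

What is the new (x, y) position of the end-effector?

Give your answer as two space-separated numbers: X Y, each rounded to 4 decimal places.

Answer: -20.2034 -4.9020

Derivation:
joint[0] = (0.0000, 0.0000)  (base)
link 0: phi[0] = -90 = -90 deg
  cos(-90 deg) = 0.0000, sin(-90 deg) = -1.0000
  joint[1] = (0.0000, 0.0000) + 2.2 * (0.0000, -1.0000) = (0.0000 + 0.0000, 0.0000 + -2.2000) = (0.0000, -2.2000)
link 1: phi[1] = -90 + -70 = -160 deg
  cos(-160 deg) = -0.9397, sin(-160 deg) = -0.3420
  joint[2] = (0.0000, -2.2000) + 10.4 * (-0.9397, -0.3420) = (0.0000 + -9.7728, -2.2000 + -3.5570) = (-9.7728, -5.7570)
link 2: phi[2] = -90 + -70 + 0 = -160 deg
  cos(-160 deg) = -0.9397, sin(-160 deg) = -0.3420
  joint[3] = (-9.7728, -5.7570) + 4.3 * (-0.9397, -0.3420) = (-9.7728 + -4.0407, -5.7570 + -1.4707) = (-13.8135, -7.2277)
link 3: phi[3] = -90 + -70 + 0 + -40 = -200 deg
  cos(-200 deg) = -0.9397, sin(-200 deg) = 0.3420
  joint[4] = (-13.8135, -7.2277) + 6.8 * (-0.9397, 0.3420) = (-13.8135 + -6.3899, -7.2277 + 2.3257) = (-20.2034, -4.9020)
End effector: (-20.2034, -4.9020)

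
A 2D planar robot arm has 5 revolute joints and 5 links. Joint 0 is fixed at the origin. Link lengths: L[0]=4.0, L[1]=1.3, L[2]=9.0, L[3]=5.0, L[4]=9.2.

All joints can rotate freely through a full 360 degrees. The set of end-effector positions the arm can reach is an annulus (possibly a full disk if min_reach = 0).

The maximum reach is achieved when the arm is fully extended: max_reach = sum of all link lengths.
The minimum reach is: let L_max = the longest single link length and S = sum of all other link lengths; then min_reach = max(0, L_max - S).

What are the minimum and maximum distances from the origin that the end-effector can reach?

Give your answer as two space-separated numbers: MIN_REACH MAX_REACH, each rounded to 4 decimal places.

Answer: 0.0000 28.5000

Derivation:
Link lengths: [4.0, 1.3, 9.0, 5.0, 9.2]
max_reach = 4 + 1.3 + 9 + 5 + 9.2 = 28.5
L_max = max([4.0, 1.3, 9.0, 5.0, 9.2]) = 9.2
S (sum of others) = 28.5 - 9.2 = 19.3
min_reach = max(0, 9.2 - 19.3) = max(0, -10.1) = 0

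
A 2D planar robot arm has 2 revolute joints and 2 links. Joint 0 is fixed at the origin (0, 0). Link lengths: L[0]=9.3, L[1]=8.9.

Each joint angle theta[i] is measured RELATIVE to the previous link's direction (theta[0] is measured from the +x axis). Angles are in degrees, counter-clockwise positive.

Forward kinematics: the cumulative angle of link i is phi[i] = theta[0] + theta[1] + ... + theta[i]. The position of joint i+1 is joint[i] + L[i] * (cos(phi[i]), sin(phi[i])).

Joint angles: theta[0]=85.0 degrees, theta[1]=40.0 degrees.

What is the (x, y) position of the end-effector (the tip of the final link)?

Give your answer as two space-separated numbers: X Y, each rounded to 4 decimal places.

joint[0] = (0.0000, 0.0000)  (base)
link 0: phi[0] = 85 = 85 deg
  cos(85 deg) = 0.0872, sin(85 deg) = 0.9962
  joint[1] = (0.0000, 0.0000) + 9.3 * (0.0872, 0.9962) = (0.0000 + 0.8105, 0.0000 + 9.2646) = (0.8105, 9.2646)
link 1: phi[1] = 85 + 40 = 125 deg
  cos(125 deg) = -0.5736, sin(125 deg) = 0.8192
  joint[2] = (0.8105, 9.2646) + 8.9 * (-0.5736, 0.8192) = (0.8105 + -5.1048, 9.2646 + 7.2905) = (-4.2943, 16.5551)
End effector: (-4.2943, 16.5551)

Answer: -4.2943 16.5551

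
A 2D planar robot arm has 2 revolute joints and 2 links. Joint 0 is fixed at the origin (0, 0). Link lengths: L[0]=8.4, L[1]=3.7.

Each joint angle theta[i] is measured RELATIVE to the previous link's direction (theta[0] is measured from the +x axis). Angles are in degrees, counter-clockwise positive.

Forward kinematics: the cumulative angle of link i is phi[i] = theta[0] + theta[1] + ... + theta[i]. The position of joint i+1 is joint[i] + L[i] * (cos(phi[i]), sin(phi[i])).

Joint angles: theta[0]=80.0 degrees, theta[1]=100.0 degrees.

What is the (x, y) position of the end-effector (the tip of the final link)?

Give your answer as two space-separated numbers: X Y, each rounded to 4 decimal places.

Answer: -2.2414 8.2724

Derivation:
joint[0] = (0.0000, 0.0000)  (base)
link 0: phi[0] = 80 = 80 deg
  cos(80 deg) = 0.1736, sin(80 deg) = 0.9848
  joint[1] = (0.0000, 0.0000) + 8.4 * (0.1736, 0.9848) = (0.0000 + 1.4586, 0.0000 + 8.2724) = (1.4586, 8.2724)
link 1: phi[1] = 80 + 100 = 180 deg
  cos(180 deg) = -1.0000, sin(180 deg) = 0.0000
  joint[2] = (1.4586, 8.2724) + 3.7 * (-1.0000, 0.0000) = (1.4586 + -3.7000, 8.2724 + 0.0000) = (-2.2414, 8.2724)
End effector: (-2.2414, 8.2724)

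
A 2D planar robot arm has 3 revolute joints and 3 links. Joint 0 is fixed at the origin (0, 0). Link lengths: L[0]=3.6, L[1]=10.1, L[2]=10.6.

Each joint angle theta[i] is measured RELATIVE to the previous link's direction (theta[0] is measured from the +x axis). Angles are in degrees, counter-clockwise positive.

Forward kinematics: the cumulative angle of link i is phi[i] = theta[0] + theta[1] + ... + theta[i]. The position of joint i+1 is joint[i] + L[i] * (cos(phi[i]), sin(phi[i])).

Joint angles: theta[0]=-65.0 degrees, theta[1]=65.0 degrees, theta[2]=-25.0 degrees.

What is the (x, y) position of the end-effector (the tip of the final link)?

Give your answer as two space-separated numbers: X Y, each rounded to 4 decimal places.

joint[0] = (0.0000, 0.0000)  (base)
link 0: phi[0] = -65 = -65 deg
  cos(-65 deg) = 0.4226, sin(-65 deg) = -0.9063
  joint[1] = (0.0000, 0.0000) + 3.6 * (0.4226, -0.9063) = (0.0000 + 1.5214, 0.0000 + -3.2627) = (1.5214, -3.2627)
link 1: phi[1] = -65 + 65 = 0 deg
  cos(0 deg) = 1.0000, sin(0 deg) = 0.0000
  joint[2] = (1.5214, -3.2627) + 10.1 * (1.0000, 0.0000) = (1.5214 + 10.1000, -3.2627 + 0.0000) = (11.6214, -3.2627)
link 2: phi[2] = -65 + 65 + -25 = -25 deg
  cos(-25 deg) = 0.9063, sin(-25 deg) = -0.4226
  joint[3] = (11.6214, -3.2627) + 10.6 * (0.9063, -0.4226) = (11.6214 + 9.6069, -3.2627 + -4.4798) = (21.2283, -7.7425)
End effector: (21.2283, -7.7425)

Answer: 21.2283 -7.7425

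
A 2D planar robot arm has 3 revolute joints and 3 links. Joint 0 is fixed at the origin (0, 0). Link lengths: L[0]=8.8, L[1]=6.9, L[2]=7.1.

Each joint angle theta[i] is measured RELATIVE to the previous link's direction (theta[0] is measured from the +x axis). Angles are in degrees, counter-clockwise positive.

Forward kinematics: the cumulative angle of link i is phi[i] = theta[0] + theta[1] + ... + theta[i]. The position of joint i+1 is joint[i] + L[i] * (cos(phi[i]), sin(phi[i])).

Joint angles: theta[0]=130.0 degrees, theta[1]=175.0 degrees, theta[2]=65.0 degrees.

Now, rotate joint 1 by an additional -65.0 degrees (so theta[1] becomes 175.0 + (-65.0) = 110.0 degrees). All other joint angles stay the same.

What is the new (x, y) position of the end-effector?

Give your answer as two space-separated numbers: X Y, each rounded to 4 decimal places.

Answer: -5.0341 -5.0504

Derivation:
joint[0] = (0.0000, 0.0000)  (base)
link 0: phi[0] = 130 = 130 deg
  cos(130 deg) = -0.6428, sin(130 deg) = 0.7660
  joint[1] = (0.0000, 0.0000) + 8.8 * (-0.6428, 0.7660) = (0.0000 + -5.6565, 0.0000 + 6.7412) = (-5.6565, 6.7412)
link 1: phi[1] = 130 + 110 = 240 deg
  cos(240 deg) = -0.5000, sin(240 deg) = -0.8660
  joint[2] = (-5.6565, 6.7412) + 6.9 * (-0.5000, -0.8660) = (-5.6565 + -3.4500, 6.7412 + -5.9756) = (-9.1065, 0.7656)
link 2: phi[2] = 130 + 110 + 65 = 305 deg
  cos(305 deg) = 0.5736, sin(305 deg) = -0.8192
  joint[3] = (-9.1065, 0.7656) + 7.1 * (0.5736, -0.8192) = (-9.1065 + 4.0724, 0.7656 + -5.8160) = (-5.0341, -5.0504)
End effector: (-5.0341, -5.0504)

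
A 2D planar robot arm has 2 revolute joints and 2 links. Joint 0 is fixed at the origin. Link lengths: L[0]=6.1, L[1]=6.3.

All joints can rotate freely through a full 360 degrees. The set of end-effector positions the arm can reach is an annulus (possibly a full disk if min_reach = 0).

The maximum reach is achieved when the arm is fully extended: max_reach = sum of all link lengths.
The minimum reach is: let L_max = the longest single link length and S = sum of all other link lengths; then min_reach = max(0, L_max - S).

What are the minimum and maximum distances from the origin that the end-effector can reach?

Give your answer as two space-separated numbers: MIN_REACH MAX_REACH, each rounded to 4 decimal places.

Link lengths: [6.1, 6.3]
max_reach = 6.1 + 6.3 = 12.4
L_max = max([6.1, 6.3]) = 6.3
S (sum of others) = 12.4 - 6.3 = 6.1
min_reach = max(0, 6.3 - 6.1) = max(0, 0.2) = 0.2

Answer: 0.2000 12.4000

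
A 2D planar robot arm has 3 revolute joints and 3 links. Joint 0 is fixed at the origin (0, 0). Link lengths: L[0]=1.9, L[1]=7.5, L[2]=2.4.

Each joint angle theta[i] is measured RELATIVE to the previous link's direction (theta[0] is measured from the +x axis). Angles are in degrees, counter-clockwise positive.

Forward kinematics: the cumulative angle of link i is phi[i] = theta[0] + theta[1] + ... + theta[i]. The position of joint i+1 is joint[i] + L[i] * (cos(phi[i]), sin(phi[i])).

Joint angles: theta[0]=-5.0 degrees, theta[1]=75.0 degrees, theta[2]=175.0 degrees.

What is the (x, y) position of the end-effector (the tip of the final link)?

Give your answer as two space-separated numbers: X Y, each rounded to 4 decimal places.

Answer: 3.4436 4.7070

Derivation:
joint[0] = (0.0000, 0.0000)  (base)
link 0: phi[0] = -5 = -5 deg
  cos(-5 deg) = 0.9962, sin(-5 deg) = -0.0872
  joint[1] = (0.0000, 0.0000) + 1.9 * (0.9962, -0.0872) = (0.0000 + 1.8928, 0.0000 + -0.1656) = (1.8928, -0.1656)
link 1: phi[1] = -5 + 75 = 70 deg
  cos(70 deg) = 0.3420, sin(70 deg) = 0.9397
  joint[2] = (1.8928, -0.1656) + 7.5 * (0.3420, 0.9397) = (1.8928 + 2.5652, -0.1656 + 7.0477) = (4.4579, 6.8821)
link 2: phi[2] = -5 + 75 + 175 = 245 deg
  cos(245 deg) = -0.4226, sin(245 deg) = -0.9063
  joint[3] = (4.4579, 6.8821) + 2.4 * (-0.4226, -0.9063) = (4.4579 + -1.0143, 6.8821 + -2.1751) = (3.4436, 4.7070)
End effector: (3.4436, 4.7070)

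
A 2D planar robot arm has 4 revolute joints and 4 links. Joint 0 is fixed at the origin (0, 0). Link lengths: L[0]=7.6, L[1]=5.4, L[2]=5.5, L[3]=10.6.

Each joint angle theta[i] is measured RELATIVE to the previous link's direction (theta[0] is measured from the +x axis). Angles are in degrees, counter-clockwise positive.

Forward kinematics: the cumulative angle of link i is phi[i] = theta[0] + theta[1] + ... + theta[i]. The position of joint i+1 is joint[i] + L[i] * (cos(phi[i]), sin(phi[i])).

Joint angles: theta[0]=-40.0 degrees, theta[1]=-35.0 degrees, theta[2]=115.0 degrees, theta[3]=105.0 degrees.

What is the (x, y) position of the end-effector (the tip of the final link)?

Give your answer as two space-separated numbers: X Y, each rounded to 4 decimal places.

Answer: 2.7498 -0.4859

Derivation:
joint[0] = (0.0000, 0.0000)  (base)
link 0: phi[0] = -40 = -40 deg
  cos(-40 deg) = 0.7660, sin(-40 deg) = -0.6428
  joint[1] = (0.0000, 0.0000) + 7.6 * (0.7660, -0.6428) = (0.0000 + 5.8219, 0.0000 + -4.8852) = (5.8219, -4.8852)
link 1: phi[1] = -40 + -35 = -75 deg
  cos(-75 deg) = 0.2588, sin(-75 deg) = -0.9659
  joint[2] = (5.8219, -4.8852) + 5.4 * (0.2588, -0.9659) = (5.8219 + 1.3976, -4.8852 + -5.2160) = (7.2196, -10.1012)
link 2: phi[2] = -40 + -35 + 115 = 40 deg
  cos(40 deg) = 0.7660, sin(40 deg) = 0.6428
  joint[3] = (7.2196, -10.1012) + 5.5 * (0.7660, 0.6428) = (7.2196 + 4.2132, -10.1012 + 3.5353) = (11.4328, -6.5659)
link 3: phi[3] = -40 + -35 + 115 + 105 = 145 deg
  cos(145 deg) = -0.8192, sin(145 deg) = 0.5736
  joint[4] = (11.4328, -6.5659) + 10.6 * (-0.8192, 0.5736) = (11.4328 + -8.6830, -6.5659 + 6.0799) = (2.7498, -0.4859)
End effector: (2.7498, -0.4859)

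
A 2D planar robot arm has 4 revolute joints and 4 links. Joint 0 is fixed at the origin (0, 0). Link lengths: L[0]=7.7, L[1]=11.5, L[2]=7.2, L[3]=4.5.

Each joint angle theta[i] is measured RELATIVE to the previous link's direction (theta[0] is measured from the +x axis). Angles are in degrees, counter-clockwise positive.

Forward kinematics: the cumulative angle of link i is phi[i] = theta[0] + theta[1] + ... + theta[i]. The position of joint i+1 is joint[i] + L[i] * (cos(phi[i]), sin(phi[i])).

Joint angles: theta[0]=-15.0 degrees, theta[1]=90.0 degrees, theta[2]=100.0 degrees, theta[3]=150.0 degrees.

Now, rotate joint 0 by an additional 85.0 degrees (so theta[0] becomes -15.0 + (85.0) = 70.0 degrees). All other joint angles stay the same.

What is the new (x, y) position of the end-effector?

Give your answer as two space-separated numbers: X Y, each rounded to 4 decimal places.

joint[0] = (0.0000, 0.0000)  (base)
link 0: phi[0] = 70 = 70 deg
  cos(70 deg) = 0.3420, sin(70 deg) = 0.9397
  joint[1] = (0.0000, 0.0000) + 7.7 * (0.3420, 0.9397) = (0.0000 + 2.6336, 0.0000 + 7.2356) = (2.6336, 7.2356)
link 1: phi[1] = 70 + 90 = 160 deg
  cos(160 deg) = -0.9397, sin(160 deg) = 0.3420
  joint[2] = (2.6336, 7.2356) + 11.5 * (-0.9397, 0.3420) = (2.6336 + -10.8065, 7.2356 + 3.9332) = (-8.1729, 11.1689)
link 2: phi[2] = 70 + 90 + 100 = 260 deg
  cos(260 deg) = -0.1736, sin(260 deg) = -0.9848
  joint[3] = (-8.1729, 11.1689) + 7.2 * (-0.1736, -0.9848) = (-8.1729 + -1.2503, 11.1689 + -7.0906) = (-9.4232, 4.0782)
link 3: phi[3] = 70 + 90 + 100 + 150 = 410 deg
  cos(410 deg) = 0.6428, sin(410 deg) = 0.7660
  joint[4] = (-9.4232, 4.0782) + 4.5 * (0.6428, 0.7660) = (-9.4232 + 2.8925, 4.0782 + 3.4472) = (-6.5306, 7.5254)
End effector: (-6.5306, 7.5254)

Answer: -6.5306 7.5254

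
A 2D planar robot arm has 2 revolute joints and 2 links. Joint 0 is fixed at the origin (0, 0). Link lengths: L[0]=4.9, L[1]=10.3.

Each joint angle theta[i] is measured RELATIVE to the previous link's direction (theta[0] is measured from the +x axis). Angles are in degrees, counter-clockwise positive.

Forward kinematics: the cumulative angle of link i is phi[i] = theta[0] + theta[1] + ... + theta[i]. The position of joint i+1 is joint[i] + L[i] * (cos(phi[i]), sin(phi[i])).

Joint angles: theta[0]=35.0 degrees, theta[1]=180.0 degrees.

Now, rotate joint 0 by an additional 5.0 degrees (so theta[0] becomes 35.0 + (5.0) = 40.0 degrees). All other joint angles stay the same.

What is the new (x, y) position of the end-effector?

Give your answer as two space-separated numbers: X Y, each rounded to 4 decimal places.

joint[0] = (0.0000, 0.0000)  (base)
link 0: phi[0] = 40 = 40 deg
  cos(40 deg) = 0.7660, sin(40 deg) = 0.6428
  joint[1] = (0.0000, 0.0000) + 4.9 * (0.7660, 0.6428) = (0.0000 + 3.7536, 0.0000 + 3.1497) = (3.7536, 3.1497)
link 1: phi[1] = 40 + 180 = 220 deg
  cos(220 deg) = -0.7660, sin(220 deg) = -0.6428
  joint[2] = (3.7536, 3.1497) + 10.3 * (-0.7660, -0.6428) = (3.7536 + -7.8903, 3.1497 + -6.6207) = (-4.1366, -3.4711)
End effector: (-4.1366, -3.4711)

Answer: -4.1366 -3.4711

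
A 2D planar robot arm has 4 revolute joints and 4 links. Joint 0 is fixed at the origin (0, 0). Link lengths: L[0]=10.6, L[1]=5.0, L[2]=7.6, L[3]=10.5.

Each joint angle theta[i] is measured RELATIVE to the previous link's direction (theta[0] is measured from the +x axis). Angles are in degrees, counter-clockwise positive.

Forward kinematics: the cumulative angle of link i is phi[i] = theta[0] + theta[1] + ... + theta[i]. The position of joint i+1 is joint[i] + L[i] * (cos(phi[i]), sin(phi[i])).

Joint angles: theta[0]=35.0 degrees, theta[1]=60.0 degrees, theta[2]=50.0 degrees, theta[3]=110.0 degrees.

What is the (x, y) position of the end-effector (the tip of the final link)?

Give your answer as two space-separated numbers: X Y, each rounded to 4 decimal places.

Answer: -0.6959 5.2778

Derivation:
joint[0] = (0.0000, 0.0000)  (base)
link 0: phi[0] = 35 = 35 deg
  cos(35 deg) = 0.8192, sin(35 deg) = 0.5736
  joint[1] = (0.0000, 0.0000) + 10.6 * (0.8192, 0.5736) = (0.0000 + 8.6830, 0.0000 + 6.0799) = (8.6830, 6.0799)
link 1: phi[1] = 35 + 60 = 95 deg
  cos(95 deg) = -0.0872, sin(95 deg) = 0.9962
  joint[2] = (8.6830, 6.0799) + 5 * (-0.0872, 0.9962) = (8.6830 + -0.4358, 6.0799 + 4.9810) = (8.2472, 11.0609)
link 2: phi[2] = 35 + 60 + 50 = 145 deg
  cos(145 deg) = -0.8192, sin(145 deg) = 0.5736
  joint[3] = (8.2472, 11.0609) + 7.6 * (-0.8192, 0.5736) = (8.2472 + -6.2256, 11.0609 + 4.3592) = (2.0217, 15.4201)
link 3: phi[3] = 35 + 60 + 50 + 110 = 255 deg
  cos(255 deg) = -0.2588, sin(255 deg) = -0.9659
  joint[4] = (2.0217, 15.4201) + 10.5 * (-0.2588, -0.9659) = (2.0217 + -2.7176, 15.4201 + -10.1422) = (-0.6959, 5.2778)
End effector: (-0.6959, 5.2778)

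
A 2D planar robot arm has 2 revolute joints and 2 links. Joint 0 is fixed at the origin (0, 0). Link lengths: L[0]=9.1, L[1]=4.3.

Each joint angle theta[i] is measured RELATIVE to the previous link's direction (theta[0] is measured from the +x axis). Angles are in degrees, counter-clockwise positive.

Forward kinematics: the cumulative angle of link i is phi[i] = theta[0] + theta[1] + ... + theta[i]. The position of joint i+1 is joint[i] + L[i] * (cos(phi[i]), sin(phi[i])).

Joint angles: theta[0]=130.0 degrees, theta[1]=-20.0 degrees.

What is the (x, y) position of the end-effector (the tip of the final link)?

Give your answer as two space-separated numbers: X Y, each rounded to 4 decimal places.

Answer: -7.3201 11.0117

Derivation:
joint[0] = (0.0000, 0.0000)  (base)
link 0: phi[0] = 130 = 130 deg
  cos(130 deg) = -0.6428, sin(130 deg) = 0.7660
  joint[1] = (0.0000, 0.0000) + 9.1 * (-0.6428, 0.7660) = (0.0000 + -5.8494, 0.0000 + 6.9710) = (-5.8494, 6.9710)
link 1: phi[1] = 130 + -20 = 110 deg
  cos(110 deg) = -0.3420, sin(110 deg) = 0.9397
  joint[2] = (-5.8494, 6.9710) + 4.3 * (-0.3420, 0.9397) = (-5.8494 + -1.4707, 6.9710 + 4.0407) = (-7.3201, 11.0117)
End effector: (-7.3201, 11.0117)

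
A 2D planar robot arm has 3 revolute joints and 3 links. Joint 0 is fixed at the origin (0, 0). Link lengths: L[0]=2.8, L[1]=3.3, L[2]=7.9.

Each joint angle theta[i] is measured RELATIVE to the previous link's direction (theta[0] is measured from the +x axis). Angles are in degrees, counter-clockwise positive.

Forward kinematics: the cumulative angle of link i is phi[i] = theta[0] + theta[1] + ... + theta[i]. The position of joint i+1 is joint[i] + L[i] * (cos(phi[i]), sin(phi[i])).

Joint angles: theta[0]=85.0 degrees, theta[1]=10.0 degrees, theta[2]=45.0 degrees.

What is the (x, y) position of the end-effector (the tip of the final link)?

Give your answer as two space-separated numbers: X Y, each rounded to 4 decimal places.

joint[0] = (0.0000, 0.0000)  (base)
link 0: phi[0] = 85 = 85 deg
  cos(85 deg) = 0.0872, sin(85 deg) = 0.9962
  joint[1] = (0.0000, 0.0000) + 2.8 * (0.0872, 0.9962) = (0.0000 + 0.2440, 0.0000 + 2.7893) = (0.2440, 2.7893)
link 1: phi[1] = 85 + 10 = 95 deg
  cos(95 deg) = -0.0872, sin(95 deg) = 0.9962
  joint[2] = (0.2440, 2.7893) + 3.3 * (-0.0872, 0.9962) = (0.2440 + -0.2876, 2.7893 + 3.2874) = (-0.0436, 6.0768)
link 2: phi[2] = 85 + 10 + 45 = 140 deg
  cos(140 deg) = -0.7660, sin(140 deg) = 0.6428
  joint[3] = (-0.0436, 6.0768) + 7.9 * (-0.7660, 0.6428) = (-0.0436 + -6.0518, 6.0768 + 5.0780) = (-6.0953, 11.1548)
End effector: (-6.0953, 11.1548)

Answer: -6.0953 11.1548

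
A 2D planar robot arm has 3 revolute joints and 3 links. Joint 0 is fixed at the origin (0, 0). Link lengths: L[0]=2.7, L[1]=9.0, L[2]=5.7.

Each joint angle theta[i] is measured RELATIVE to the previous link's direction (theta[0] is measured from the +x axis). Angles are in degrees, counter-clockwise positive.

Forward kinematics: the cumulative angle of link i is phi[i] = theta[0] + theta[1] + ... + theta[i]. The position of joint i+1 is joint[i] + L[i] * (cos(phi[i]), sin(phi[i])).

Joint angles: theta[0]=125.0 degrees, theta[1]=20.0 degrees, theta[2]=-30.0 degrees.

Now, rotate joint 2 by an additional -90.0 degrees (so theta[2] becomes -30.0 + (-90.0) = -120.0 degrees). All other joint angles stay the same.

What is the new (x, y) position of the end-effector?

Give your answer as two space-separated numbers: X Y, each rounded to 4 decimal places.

Answer: -3.7551 9.7828

Derivation:
joint[0] = (0.0000, 0.0000)  (base)
link 0: phi[0] = 125 = 125 deg
  cos(125 deg) = -0.5736, sin(125 deg) = 0.8192
  joint[1] = (0.0000, 0.0000) + 2.7 * (-0.5736, 0.8192) = (0.0000 + -1.5487, 0.0000 + 2.2117) = (-1.5487, 2.2117)
link 1: phi[1] = 125 + 20 = 145 deg
  cos(145 deg) = -0.8192, sin(145 deg) = 0.5736
  joint[2] = (-1.5487, 2.2117) + 9 * (-0.8192, 0.5736) = (-1.5487 + -7.3724, 2.2117 + 5.1622) = (-8.9210, 7.3739)
link 2: phi[2] = 125 + 20 + -120 = 25 deg
  cos(25 deg) = 0.9063, sin(25 deg) = 0.4226
  joint[3] = (-8.9210, 7.3739) + 5.7 * (0.9063, 0.4226) = (-8.9210 + 5.1660, 7.3739 + 2.4089) = (-3.7551, 9.7828)
End effector: (-3.7551, 9.7828)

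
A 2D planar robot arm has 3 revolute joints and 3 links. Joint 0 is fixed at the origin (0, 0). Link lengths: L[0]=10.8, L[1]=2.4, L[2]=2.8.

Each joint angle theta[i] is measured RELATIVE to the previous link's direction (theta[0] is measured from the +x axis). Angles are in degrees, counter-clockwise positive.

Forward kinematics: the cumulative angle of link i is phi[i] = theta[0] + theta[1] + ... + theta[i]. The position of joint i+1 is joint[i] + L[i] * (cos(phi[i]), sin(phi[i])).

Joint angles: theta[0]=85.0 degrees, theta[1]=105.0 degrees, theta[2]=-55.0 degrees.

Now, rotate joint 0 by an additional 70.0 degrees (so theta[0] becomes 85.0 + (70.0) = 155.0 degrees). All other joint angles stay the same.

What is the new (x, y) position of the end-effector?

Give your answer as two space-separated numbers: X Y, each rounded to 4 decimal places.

Answer: -12.7425 1.0174

Derivation:
joint[0] = (0.0000, 0.0000)  (base)
link 0: phi[0] = 155 = 155 deg
  cos(155 deg) = -0.9063, sin(155 deg) = 0.4226
  joint[1] = (0.0000, 0.0000) + 10.8 * (-0.9063, 0.4226) = (0.0000 + -9.7881, 0.0000 + 4.5643) = (-9.7881, 4.5643)
link 1: phi[1] = 155 + 105 = 260 deg
  cos(260 deg) = -0.1736, sin(260 deg) = -0.9848
  joint[2] = (-9.7881, 4.5643) + 2.4 * (-0.1736, -0.9848) = (-9.7881 + -0.4168, 4.5643 + -2.3635) = (-10.2049, 2.2007)
link 2: phi[2] = 155 + 105 + -55 = 205 deg
  cos(205 deg) = -0.9063, sin(205 deg) = -0.4226
  joint[3] = (-10.2049, 2.2007) + 2.8 * (-0.9063, -0.4226) = (-10.2049 + -2.5377, 2.2007 + -1.1833) = (-12.7425, 1.0174)
End effector: (-12.7425, 1.0174)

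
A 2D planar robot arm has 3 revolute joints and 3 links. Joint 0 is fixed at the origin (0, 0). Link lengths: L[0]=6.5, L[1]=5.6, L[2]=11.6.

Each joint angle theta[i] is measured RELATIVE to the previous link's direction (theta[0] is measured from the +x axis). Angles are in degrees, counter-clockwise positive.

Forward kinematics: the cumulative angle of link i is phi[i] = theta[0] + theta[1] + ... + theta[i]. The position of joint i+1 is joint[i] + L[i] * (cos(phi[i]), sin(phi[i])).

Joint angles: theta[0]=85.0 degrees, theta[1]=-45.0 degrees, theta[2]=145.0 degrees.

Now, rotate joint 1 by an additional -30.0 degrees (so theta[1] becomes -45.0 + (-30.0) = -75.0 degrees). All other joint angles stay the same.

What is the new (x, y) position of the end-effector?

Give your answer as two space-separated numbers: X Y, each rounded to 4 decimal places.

Answer: -4.4317 12.3501

Derivation:
joint[0] = (0.0000, 0.0000)  (base)
link 0: phi[0] = 85 = 85 deg
  cos(85 deg) = 0.0872, sin(85 deg) = 0.9962
  joint[1] = (0.0000, 0.0000) + 6.5 * (0.0872, 0.9962) = (0.0000 + 0.5665, 0.0000 + 6.4753) = (0.5665, 6.4753)
link 1: phi[1] = 85 + -75 = 10 deg
  cos(10 deg) = 0.9848, sin(10 deg) = 0.1736
  joint[2] = (0.5665, 6.4753) + 5.6 * (0.9848, 0.1736) = (0.5665 + 5.5149, 6.4753 + 0.9724) = (6.0814, 7.4477)
link 2: phi[2] = 85 + -75 + 145 = 155 deg
  cos(155 deg) = -0.9063, sin(155 deg) = 0.4226
  joint[3] = (6.0814, 7.4477) + 11.6 * (-0.9063, 0.4226) = (6.0814 + -10.5132, 7.4477 + 4.9024) = (-4.4317, 12.3501)
End effector: (-4.4317, 12.3501)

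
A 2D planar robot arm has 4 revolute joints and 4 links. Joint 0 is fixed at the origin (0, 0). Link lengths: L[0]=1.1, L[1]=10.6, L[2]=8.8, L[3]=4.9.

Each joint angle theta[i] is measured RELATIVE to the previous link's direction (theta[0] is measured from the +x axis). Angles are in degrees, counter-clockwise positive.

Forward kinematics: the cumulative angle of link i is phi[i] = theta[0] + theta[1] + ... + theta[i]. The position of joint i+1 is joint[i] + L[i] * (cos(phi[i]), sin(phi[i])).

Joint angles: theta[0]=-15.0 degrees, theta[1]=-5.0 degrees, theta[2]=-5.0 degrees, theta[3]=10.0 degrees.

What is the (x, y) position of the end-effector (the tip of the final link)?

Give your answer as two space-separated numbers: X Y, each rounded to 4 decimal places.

joint[0] = (0.0000, 0.0000)  (base)
link 0: phi[0] = -15 = -15 deg
  cos(-15 deg) = 0.9659, sin(-15 deg) = -0.2588
  joint[1] = (0.0000, 0.0000) + 1.1 * (0.9659, -0.2588) = (0.0000 + 1.0625, 0.0000 + -0.2847) = (1.0625, -0.2847)
link 1: phi[1] = -15 + -5 = -20 deg
  cos(-20 deg) = 0.9397, sin(-20 deg) = -0.3420
  joint[2] = (1.0625, -0.2847) + 10.6 * (0.9397, -0.3420) = (1.0625 + 9.9607, -0.2847 + -3.6254) = (11.0233, -3.9101)
link 2: phi[2] = -15 + -5 + -5 = -25 deg
  cos(-25 deg) = 0.9063, sin(-25 deg) = -0.4226
  joint[3] = (11.0233, -3.9101) + 8.8 * (0.9063, -0.4226) = (11.0233 + 7.9755, -3.9101 + -3.7190) = (18.9988, -7.6292)
link 3: phi[3] = -15 + -5 + -5 + 10 = -15 deg
  cos(-15 deg) = 0.9659, sin(-15 deg) = -0.2588
  joint[4] = (18.9988, -7.6292) + 4.9 * (0.9659, -0.2588) = (18.9988 + 4.7330, -7.6292 + -1.2682) = (23.7318, -8.8974)
End effector: (23.7318, -8.8974)

Answer: 23.7318 -8.8974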